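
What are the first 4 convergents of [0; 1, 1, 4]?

0/1, 1/1, 1/2, 5/9

Using the convergent recurrence p_i = a_i*p_{i-1} + p_{i-2}, q_i = a_i*q_{i-1} + q_{i-2} with p_{-2}=0, p_{-1}=1, q_{-2}=1, q_{-1}=0:
  i=0: a_0=0, p_0 = 0*1 + 0 = 0, q_0 = 0*0 + 1 = 1.
  i=1: a_1=1, p_1 = 1*0 + 1 = 1, q_1 = 1*1 + 0 = 1.
  i=2: a_2=1, p_2 = 1*1 + 0 = 1, q_2 = 1*1 + 1 = 2.
  i=3: a_3=4, p_3 = 4*1 + 1 = 5, q_3 = 4*2 + 1 = 9.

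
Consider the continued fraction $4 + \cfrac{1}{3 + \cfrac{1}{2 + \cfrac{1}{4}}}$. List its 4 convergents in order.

Using the convergent recurrence p_i = a_i*p_{i-1} + p_{i-2}, q_i = a_i*q_{i-1} + q_{i-2} with p_{-2}=0, p_{-1}=1, q_{-2}=1, q_{-1}=0:
  i=0: a_0=4, p_0 = 4*1 + 0 = 4, q_0 = 4*0 + 1 = 1.
  i=1: a_1=3, p_1 = 3*4 + 1 = 13, q_1 = 3*1 + 0 = 3.
  i=2: a_2=2, p_2 = 2*13 + 4 = 30, q_2 = 2*3 + 1 = 7.
  i=3: a_3=4, p_3 = 4*30 + 13 = 133, q_3 = 4*7 + 3 = 31.

4/1, 13/3, 30/7, 133/31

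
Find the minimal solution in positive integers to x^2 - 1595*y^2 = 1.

(x, y) = (639, 16)

First expand sqrt(1595) as a continued fraction. With x_i = (sqrt(1595) + m_i)/d_i and (m_0, d_0) = (0, 1): a_0 = floor(sqrt(1595)) = 39, since 39^2 = 1521 <= 1595 < 1600 = 40^2.
Iterate m_{i+1} = d_i*a_i - m_i, d_{i+1} = (1595 - m_{i+1}^2)/d_i, a_{i+1} = floor((a_0 + m_{i+1})/d_{i+1}):
  m_1 = 1*39 - 0 = 39, d_1 = (1595 - 39^2)/1 = 74/1 = 74, a_1 = floor((39 + 39)/74) = 1.
  m_2 = 74*1 - 39 = 35, d_2 = (1595 - 35^2)/74 = 370/74 = 5, a_2 = floor((39 + 35)/5) = 14.
  m_3 = 5*14 - 35 = 35, d_3 = (1595 - 35^2)/5 = 370/5 = 74, a_3 = floor((39 + 35)/74) = 1.
  m_4 = 74*1 - 35 = 39, d_4 = (1595 - 39^2)/74 = 74/74 = 1, a_4 = floor((39 + 39)/1) = 78.
  m_5 = 1*78 - 39 = 39, d_5 = (1595 - 39^2)/1 = 74/1 = 74: (m_5, d_5) = (m_1, d_1) = (39, 74), so from here the quotients repeat a_1, ..., a_4; the period length is 4.
So sqrt(1595) = [39; (1, 14, 1, 78)] with period length k = 4.
k is even, so the fundamental solution of x^2 - 1595y^2 = 1 is (p_{k-1}, q_{k-1}) = (p_3, q_3); compute convergents through index 3.
Convergents (p_i = a_i*p_{i-1} + p_{i-2}, q_i = a_i*q_{i-1} + q_{i-2} with p_{-2}=0, p_{-1}=1, q_{-2}=1, q_{-1}=0):
  i=0: a_0=39, p_0 = 39*1 + 0 = 39, q_0 = 39*0 + 1 = 1.
  i=1: a_1=1, p_1 = 1*39 + 1 = 40, q_1 = 1*1 + 0 = 1.
  i=2: a_2=14, p_2 = 14*40 + 39 = 599, q_2 = 14*1 + 1 = 15.
  i=3: a_3=1, p_3 = 1*599 + 40 = 639, q_3 = 1*15 + 1 = 16.
Check: 639^2 - 1595*16^2 = 408321 - 408320 = 1, so (x, y) = (639, 16) solves the equation, and by the theorem it is the least positive solution.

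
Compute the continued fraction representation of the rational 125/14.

[8; 1, 13]

Run the Euclidean algorithm on 125 and 14; the successive quotients are the partial quotients a_0, a_1, ... (each step inverts the fractional part left over by the previous one):
  125 = 8*14 + 13, so a_0 = 8.
  14 = 1*13 + 1, so a_1 = 1.
  13 = 13*1 + 0, so a_2 = 13.
The remainder reaches 0 after 3 divisions, so the expansion has 3 partial quotients, read off in order.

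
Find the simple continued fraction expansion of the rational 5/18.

[0; 3, 1, 1, 2]

Run the Euclidean algorithm on 5 and 18; the successive quotients are the partial quotients a_0, a_1, ... (each step inverts the fractional part left over by the previous one):
  5 = 0*18 + 5, so a_0 = 0.
  18 = 3*5 + 3, so a_1 = 3.
  5 = 1*3 + 2, so a_2 = 1.
  3 = 1*2 + 1, so a_3 = 1.
  2 = 2*1 + 0, so a_4 = 2.
The remainder reaches 0 after 5 divisions, so the expansion has 5 partial quotients, read off in order.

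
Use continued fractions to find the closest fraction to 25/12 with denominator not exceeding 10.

Expand x = 25/12 as a continued fraction with the Euclidean algorithm:
  25 = 2*12 + 1, so a_0 = 2.
  12 = 12*1 + 0, so a_1 = 12.
so x = [2; 12].
Convergents (p_i = a_i*p_{i-1} + p_{i-2}, q_i = a_i*q_{i-1} + q_{i-2} with p_{-2}=0, p_{-1}=1, q_{-2}=1, q_{-1}=0), until the denominator exceeds 10:
  i=0: a_0=2, p_0 = 2*1 + 0 = 2, q_0 = 2*0 + 1 = 1.
  i=1: a_1=12, p_1 = 12*2 + 1 = 25, q_1 = 12*1 + 0 = 12.
q_1 = 12 > 10, so the last convergent with denominator <= 10 is p_0/q_0 = 2/1.
The closest fraction with denominator <= 10 is either p_0/q_0 or the intermediate fraction (k*p_0 + p_{-1})/(k*q_0 + q_{-1}) with the largest k >= 1 whose denominator stays <= 10; these approach x as k grows, and every other convergent or intermediate fraction in range is farther away.
Largest k: floor((10 - q_{-1})/q_0) = floor((10 - 0)/1) = 10 (using the seeds p_{-1} = 1, q_{-1} = 0).
That gives (10*2 + 1)/(10*1 + 0) = 21/10.
Compare the errors: |x - 2/1| = |25*1 - 2*12|/(12*1) = 1/12, and |x - 21/10| = |25*10 - 21*12|/(12*10) = 2/120.
Cross-multiplying, 2*12 = 24 < 120 = 1*120, so 2/120 is smaller: the intermediate fraction 21/10 is closer to x than 2/1.

21/10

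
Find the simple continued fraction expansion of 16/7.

Run the Euclidean algorithm on 16 and 7; the successive quotients are the partial quotients a_0, a_1, ... (each step inverts the fractional part left over by the previous one):
  16 = 2*7 + 2, so a_0 = 2.
  7 = 3*2 + 1, so a_1 = 3.
  2 = 2*1 + 0, so a_2 = 2.
The remainder reaches 0 after 3 divisions, so the expansion has 3 partial quotients, read off in order.

[2; 3, 2]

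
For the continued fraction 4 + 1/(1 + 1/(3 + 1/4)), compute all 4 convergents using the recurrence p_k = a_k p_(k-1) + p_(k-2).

4/1, 5/1, 19/4, 81/17

Using the convergent recurrence p_i = a_i*p_{i-1} + p_{i-2}, q_i = a_i*q_{i-1} + q_{i-2} with p_{-2}=0, p_{-1}=1, q_{-2}=1, q_{-1}=0:
  i=0: a_0=4, p_0 = 4*1 + 0 = 4, q_0 = 4*0 + 1 = 1.
  i=1: a_1=1, p_1 = 1*4 + 1 = 5, q_1 = 1*1 + 0 = 1.
  i=2: a_2=3, p_2 = 3*5 + 4 = 19, q_2 = 3*1 + 1 = 4.
  i=3: a_3=4, p_3 = 4*19 + 5 = 81, q_3 = 4*4 + 1 = 17.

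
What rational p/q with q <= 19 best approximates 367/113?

13/4

Expand x = 367/113 as a continued fraction with the Euclidean algorithm:
  367 = 3*113 + 28, so a_0 = 3.
  113 = 4*28 + 1, so a_1 = 4.
  28 = 28*1 + 0, so a_2 = 28.
so x = [3; 4, 28].
Convergents (p_i = a_i*p_{i-1} + p_{i-2}, q_i = a_i*q_{i-1} + q_{i-2} with p_{-2}=0, p_{-1}=1, q_{-2}=1, q_{-1}=0), until the denominator exceeds 19:
  i=0: a_0=3, p_0 = 3*1 + 0 = 3, q_0 = 3*0 + 1 = 1.
  i=1: a_1=4, p_1 = 4*3 + 1 = 13, q_1 = 4*1 + 0 = 4.
  i=2: a_2=28, p_2 = 28*13 + 3 = 367, q_2 = 28*4 + 1 = 113.
q_2 = 113 > 19, so the last convergent with denominator <= 19 is p_1/q_1 = 13/4.
The closest fraction with denominator <= 19 is either p_1/q_1 or the intermediate fraction (k*p_1 + p_0)/(k*q_1 + q_0) with the largest k >= 1 whose denominator stays <= 19; these approach x as k grows, and every other convergent or intermediate fraction in range is farther away.
Largest k: floor((19 - q_0)/q_1) = floor((19 - 1)/4) = 4.
That gives (4*13 + 3)/(4*4 + 1) = 55/17.
Compare the errors: |x - 13/4| = |367*4 - 13*113|/(113*4) = 1/452, and |x - 55/17| = |367*17 - 55*113|/(113*17) = 24/1921.
Cross-multiplying, 1*1921 = 1921 < 10848 = 24*452, so 1/452 is smaller: the convergent 13/4 is closer to x than 55/17.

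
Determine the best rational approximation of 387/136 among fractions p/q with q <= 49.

37/13

Expand x = 387/136 as a continued fraction with the Euclidean algorithm:
  387 = 2*136 + 115, so a_0 = 2.
  136 = 1*115 + 21, so a_1 = 1.
  115 = 5*21 + 10, so a_2 = 5.
  21 = 2*10 + 1, so a_3 = 2.
  10 = 10*1 + 0, so a_4 = 10.
so x = [2; 1, 5, 2, 10].
Convergents (p_i = a_i*p_{i-1} + p_{i-2}, q_i = a_i*q_{i-1} + q_{i-2} with p_{-2}=0, p_{-1}=1, q_{-2}=1, q_{-1}=0), until the denominator exceeds 49:
  i=0: a_0=2, p_0 = 2*1 + 0 = 2, q_0 = 2*0 + 1 = 1.
  i=1: a_1=1, p_1 = 1*2 + 1 = 3, q_1 = 1*1 + 0 = 1.
  i=2: a_2=5, p_2 = 5*3 + 2 = 17, q_2 = 5*1 + 1 = 6.
  i=3: a_3=2, p_3 = 2*17 + 3 = 37, q_3 = 2*6 + 1 = 13.
  i=4: a_4=10, p_4 = 10*37 + 17 = 387, q_4 = 10*13 + 6 = 136.
q_4 = 136 > 49, so the last convergent with denominator <= 49 is p_3/q_3 = 37/13.
The closest fraction with denominator <= 49 is either p_3/q_3 or the intermediate fraction (k*p_3 + p_2)/(k*q_3 + q_2) with the largest k >= 1 whose denominator stays <= 49; these approach x as k grows, and every other convergent or intermediate fraction in range is farther away.
Largest k: floor((49 - q_2)/q_3) = floor((49 - 6)/13) = 3.
That gives (3*37 + 17)/(3*13 + 6) = 128/45.
Compare the errors: |x - 37/13| = |387*13 - 37*136|/(136*13) = 1/1768, and |x - 128/45| = |387*45 - 128*136|/(136*45) = 7/6120.
Cross-multiplying, 1*6120 = 6120 < 12376 = 7*1768, so 1/1768 is smaller: the convergent 37/13 is closer to x than 128/45.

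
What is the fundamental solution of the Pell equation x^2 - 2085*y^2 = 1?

(x, y) = (1285471, 28152)

First expand sqrt(2085) as a continued fraction. With x_i = (sqrt(2085) + m_i)/d_i and (m_0, d_0) = (0, 1): a_0 = floor(sqrt(2085)) = 45, since 45^2 = 2025 <= 2085 < 2116 = 46^2.
Iterate m_{i+1} = d_i*a_i - m_i, d_{i+1} = (2085 - m_{i+1}^2)/d_i, a_{i+1} = floor((a_0 + m_{i+1})/d_{i+1}):
  m_1 = 1*45 - 0 = 45, d_1 = (2085 - 45^2)/1 = 60/1 = 60, a_1 = floor((45 + 45)/60) = 1.
  m_2 = 60*1 - 45 = 15, d_2 = (2085 - 15^2)/60 = 1860/60 = 31, a_2 = floor((45 + 15)/31) = 1.
  m_3 = 31*1 - 15 = 16, d_3 = (2085 - 16^2)/31 = 1829/31 = 59, a_3 = floor((45 + 16)/59) = 1.
  m_4 = 59*1 - 16 = 43, d_4 = (2085 - 43^2)/59 = 236/59 = 4, a_4 = floor((45 + 43)/4) = 22.
  m_5 = 4*22 - 43 = 45, d_5 = (2085 - 45^2)/4 = 60/4 = 15, a_5 = floor((45 + 45)/15) = 6.
  m_6 = 15*6 - 45 = 45, d_6 = (2085 - 45^2)/15 = 60/15 = 4, a_6 = floor((45 + 45)/4) = 22.
  m_7 = 4*22 - 45 = 43, d_7 = (2085 - 43^2)/4 = 236/4 = 59, a_7 = floor((45 + 43)/59) = 1.
  m_8 = 59*1 - 43 = 16, d_8 = (2085 - 16^2)/59 = 1829/59 = 31, a_8 = floor((45 + 16)/31) = 1.
  m_9 = 31*1 - 16 = 15, d_9 = (2085 - 15^2)/31 = 1860/31 = 60, a_9 = floor((45 + 15)/60) = 1.
  m_10 = 60*1 - 15 = 45, d_10 = (2085 - 45^2)/60 = 60/60 = 1, a_10 = floor((45 + 45)/1) = 90.
  m_11 = 1*90 - 45 = 45, d_11 = (2085 - 45^2)/1 = 60/1 = 60: (m_11, d_11) = (m_1, d_1) = (45, 60), so from here the quotients repeat a_1, ..., a_10; the period length is 10.
So sqrt(2085) = [45; (1, 1, 1, 22, 6, 22, 1, 1, 1, 90)] with period length k = 10.
k is even, so the fundamental solution of x^2 - 2085y^2 = 1 is (p_{k-1}, q_{k-1}) = (p_9, q_9); compute convergents through index 9.
Convergents (p_i = a_i*p_{i-1} + p_{i-2}, q_i = a_i*q_{i-1} + q_{i-2} with p_{-2}=0, p_{-1}=1, q_{-2}=1, q_{-1}=0):
  i=0: a_0=45, p_0 = 45*1 + 0 = 45, q_0 = 45*0 + 1 = 1.
  i=1: a_1=1, p_1 = 1*45 + 1 = 46, q_1 = 1*1 + 0 = 1.
  i=2: a_2=1, p_2 = 1*46 + 45 = 91, q_2 = 1*1 + 1 = 2.
  i=3: a_3=1, p_3 = 1*91 + 46 = 137, q_3 = 1*2 + 1 = 3.
  i=4: a_4=22, p_4 = 22*137 + 91 = 3105, q_4 = 22*3 + 2 = 68.
  i=5: a_5=6, p_5 = 6*3105 + 137 = 18767, q_5 = 6*68 + 3 = 411.
  i=6: a_6=22, p_6 = 22*18767 + 3105 = 415979, q_6 = 22*411 + 68 = 9110.
  i=7: a_7=1, p_7 = 1*415979 + 18767 = 434746, q_7 = 1*9110 + 411 = 9521.
  i=8: a_8=1, p_8 = 1*434746 + 415979 = 850725, q_8 = 1*9521 + 9110 = 18631.
  i=9: a_9=1, p_9 = 1*850725 + 434746 = 1285471, q_9 = 1*18631 + 9521 = 28152.
Check: 1285471^2 - 2085*28152^2 = 1652435691841 - 1652435691840 = 1, so (x, y) = (1285471, 28152) solves the equation, and by the theorem it is the least positive solution.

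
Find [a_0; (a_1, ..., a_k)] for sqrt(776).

[27; (1, 5, 1, 54)]

Write x_i = (sqrt(776) + m_i)/d_i with (m_0, d_0) = (0, 1). a_0 = floor(sqrt(776)) = 27, since 27^2 = 729 <= 776 < 784 = 28^2.
Iterate m_{i+1} = d_i*a_i - m_i, d_{i+1} = (776 - m_{i+1}^2)/d_i, a_{i+1} = floor((a_0 + m_{i+1})/d_{i+1}):
  m_1 = 1*27 - 0 = 27, d_1 = (776 - 27^2)/1 = 47/1 = 47, a_1 = floor((27 + 27)/47) = 1.
  m_2 = 47*1 - 27 = 20, d_2 = (776 - 20^2)/47 = 376/47 = 8, a_2 = floor((27 + 20)/8) = 5.
  m_3 = 8*5 - 20 = 20, d_3 = (776 - 20^2)/8 = 376/8 = 47, a_3 = floor((27 + 20)/47) = 1.
  m_4 = 47*1 - 20 = 27, d_4 = (776 - 27^2)/47 = 47/47 = 1, a_4 = floor((27 + 27)/1) = 54.
  m_5 = 1*54 - 27 = 27, d_5 = (776 - 27^2)/1 = 47/1 = 47: (m_5, d_5) = (m_1, d_1) = (27, 47), so from here the quotients repeat a_1, ..., a_4; the period length is 4.
Hence the expansion of sqrt(776) is a_0 = 27 followed by the repeating block 1, 5, 1, 54 (period 4).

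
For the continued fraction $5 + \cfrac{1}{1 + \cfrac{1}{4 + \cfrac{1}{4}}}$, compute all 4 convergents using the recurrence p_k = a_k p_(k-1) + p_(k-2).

Using the convergent recurrence p_i = a_i*p_{i-1} + p_{i-2}, q_i = a_i*q_{i-1} + q_{i-2} with p_{-2}=0, p_{-1}=1, q_{-2}=1, q_{-1}=0:
  i=0: a_0=5, p_0 = 5*1 + 0 = 5, q_0 = 5*0 + 1 = 1.
  i=1: a_1=1, p_1 = 1*5 + 1 = 6, q_1 = 1*1 + 0 = 1.
  i=2: a_2=4, p_2 = 4*6 + 5 = 29, q_2 = 4*1 + 1 = 5.
  i=3: a_3=4, p_3 = 4*29 + 6 = 122, q_3 = 4*5 + 1 = 21.

5/1, 6/1, 29/5, 122/21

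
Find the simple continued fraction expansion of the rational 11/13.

Run the Euclidean algorithm on 11 and 13; the successive quotients are the partial quotients a_0, a_1, ... (each step inverts the fractional part left over by the previous one):
  11 = 0*13 + 11, so a_0 = 0.
  13 = 1*11 + 2, so a_1 = 1.
  11 = 5*2 + 1, so a_2 = 5.
  2 = 2*1 + 0, so a_3 = 2.
The remainder reaches 0 after 4 divisions, so the expansion has 4 partial quotients, read off in order.

[0; 1, 5, 2]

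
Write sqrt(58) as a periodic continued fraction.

Write x_i = (sqrt(58) + m_i)/d_i with (m_0, d_0) = (0, 1). a_0 = floor(sqrt(58)) = 7, since 7^2 = 49 <= 58 < 64 = 8^2.
Iterate m_{i+1} = d_i*a_i - m_i, d_{i+1} = (58 - m_{i+1}^2)/d_i, a_{i+1} = floor((a_0 + m_{i+1})/d_{i+1}):
  m_1 = 1*7 - 0 = 7, d_1 = (58 - 7^2)/1 = 9/1 = 9, a_1 = floor((7 + 7)/9) = 1.
  m_2 = 9*1 - 7 = 2, d_2 = (58 - 2^2)/9 = 54/9 = 6, a_2 = floor((7 + 2)/6) = 1.
  m_3 = 6*1 - 2 = 4, d_3 = (58 - 4^2)/6 = 42/6 = 7, a_3 = floor((7 + 4)/7) = 1.
  m_4 = 7*1 - 4 = 3, d_4 = (58 - 3^2)/7 = 49/7 = 7, a_4 = floor((7 + 3)/7) = 1.
  m_5 = 7*1 - 3 = 4, d_5 = (58 - 4^2)/7 = 42/7 = 6, a_5 = floor((7 + 4)/6) = 1.
  m_6 = 6*1 - 4 = 2, d_6 = (58 - 2^2)/6 = 54/6 = 9, a_6 = floor((7 + 2)/9) = 1.
  m_7 = 9*1 - 2 = 7, d_7 = (58 - 7^2)/9 = 9/9 = 1, a_7 = floor((7 + 7)/1) = 14.
  m_8 = 1*14 - 7 = 7, d_8 = (58 - 7^2)/1 = 9/1 = 9: (m_8, d_8) = (m_1, d_1) = (7, 9), so from here the quotients repeat a_1, ..., a_7; the period length is 7.
Hence the expansion of sqrt(58) is a_0 = 7 followed by the repeating block 1, 1, 1, 1, 1, 1, 14 (period 7).

[7; (1, 1, 1, 1, 1, 1, 14)]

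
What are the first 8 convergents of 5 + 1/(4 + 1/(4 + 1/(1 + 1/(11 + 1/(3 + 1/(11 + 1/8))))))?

5/1, 21/4, 89/17, 110/21, 1299/248, 4007/765, 45376/8663, 367015/70069

Using the convergent recurrence p_i = a_i*p_{i-1} + p_{i-2}, q_i = a_i*q_{i-1} + q_{i-2} with p_{-2}=0, p_{-1}=1, q_{-2}=1, q_{-1}=0:
  i=0: a_0=5, p_0 = 5*1 + 0 = 5, q_0 = 5*0 + 1 = 1.
  i=1: a_1=4, p_1 = 4*5 + 1 = 21, q_1 = 4*1 + 0 = 4.
  i=2: a_2=4, p_2 = 4*21 + 5 = 89, q_2 = 4*4 + 1 = 17.
  i=3: a_3=1, p_3 = 1*89 + 21 = 110, q_3 = 1*17 + 4 = 21.
  i=4: a_4=11, p_4 = 11*110 + 89 = 1299, q_4 = 11*21 + 17 = 248.
  i=5: a_5=3, p_5 = 3*1299 + 110 = 4007, q_5 = 3*248 + 21 = 765.
  i=6: a_6=11, p_6 = 11*4007 + 1299 = 45376, q_6 = 11*765 + 248 = 8663.
  i=7: a_7=8, p_7 = 8*45376 + 4007 = 367015, q_7 = 8*8663 + 765 = 70069.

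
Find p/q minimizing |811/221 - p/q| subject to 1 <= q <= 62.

Expand x = 811/221 as a continued fraction with the Euclidean algorithm:
  811 = 3*221 + 148, so a_0 = 3.
  221 = 1*148 + 73, so a_1 = 1.
  148 = 2*73 + 2, so a_2 = 2.
  73 = 36*2 + 1, so a_3 = 36.
  2 = 2*1 + 0, so a_4 = 2.
so x = [3; 1, 2, 36, 2].
Convergents (p_i = a_i*p_{i-1} + p_{i-2}, q_i = a_i*q_{i-1} + q_{i-2} with p_{-2}=0, p_{-1}=1, q_{-2}=1, q_{-1}=0), until the denominator exceeds 62:
  i=0: a_0=3, p_0 = 3*1 + 0 = 3, q_0 = 3*0 + 1 = 1.
  i=1: a_1=1, p_1 = 1*3 + 1 = 4, q_1 = 1*1 + 0 = 1.
  i=2: a_2=2, p_2 = 2*4 + 3 = 11, q_2 = 2*1 + 1 = 3.
  i=3: a_3=36, p_3 = 36*11 + 4 = 400, q_3 = 36*3 + 1 = 109.
q_3 = 109 > 62, so the last convergent with denominator <= 62 is p_2/q_2 = 11/3.
The closest fraction with denominator <= 62 is either p_2/q_2 or the intermediate fraction (k*p_2 + p_1)/(k*q_2 + q_1) with the largest k >= 1 whose denominator stays <= 62; these approach x as k grows, and every other convergent or intermediate fraction in range is farther away.
Largest k: floor((62 - q_1)/q_2) = floor((62 - 1)/3) = 20.
That gives (20*11 + 4)/(20*3 + 1) = 224/61.
Compare the errors: |x - 11/3| = |811*3 - 11*221|/(221*3) = 2/663, and |x - 224/61| = |811*61 - 224*221|/(221*61) = 33/13481.
Cross-multiplying, 33*663 = 21879 < 26962 = 2*13481, so 33/13481 is smaller: the intermediate fraction 224/61 is closer to x than 11/3.

224/61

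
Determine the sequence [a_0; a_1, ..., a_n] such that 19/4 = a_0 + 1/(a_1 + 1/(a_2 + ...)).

Run the Euclidean algorithm on 19 and 4; the successive quotients are the partial quotients a_0, a_1, ... (each step inverts the fractional part left over by the previous one):
  19 = 4*4 + 3, so a_0 = 4.
  4 = 1*3 + 1, so a_1 = 1.
  3 = 3*1 + 0, so a_2 = 3.
The remainder reaches 0 after 3 divisions, so the expansion has 3 partial quotients, read off in order.

[4; 1, 3]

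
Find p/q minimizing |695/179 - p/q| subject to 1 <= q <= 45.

66/17

Expand x = 695/179 as a continued fraction with the Euclidean algorithm:
  695 = 3*179 + 158, so a_0 = 3.
  179 = 1*158 + 21, so a_1 = 1.
  158 = 7*21 + 11, so a_2 = 7.
  21 = 1*11 + 10, so a_3 = 1.
  11 = 1*10 + 1, so a_4 = 1.
  10 = 10*1 + 0, so a_5 = 10.
so x = [3; 1, 7, 1, 1, 10].
Convergents (p_i = a_i*p_{i-1} + p_{i-2}, q_i = a_i*q_{i-1} + q_{i-2} with p_{-2}=0, p_{-1}=1, q_{-2}=1, q_{-1}=0), until the denominator exceeds 45:
  i=0: a_0=3, p_0 = 3*1 + 0 = 3, q_0 = 3*0 + 1 = 1.
  i=1: a_1=1, p_1 = 1*3 + 1 = 4, q_1 = 1*1 + 0 = 1.
  i=2: a_2=7, p_2 = 7*4 + 3 = 31, q_2 = 7*1 + 1 = 8.
  i=3: a_3=1, p_3 = 1*31 + 4 = 35, q_3 = 1*8 + 1 = 9.
  i=4: a_4=1, p_4 = 1*35 + 31 = 66, q_4 = 1*9 + 8 = 17.
  i=5: a_5=10, p_5 = 10*66 + 35 = 695, q_5 = 10*17 + 9 = 179.
q_5 = 179 > 45, so the last convergent with denominator <= 45 is p_4/q_4 = 66/17.
The closest fraction with denominator <= 45 is either p_4/q_4 or the intermediate fraction (k*p_4 + p_3)/(k*q_4 + q_3) with the largest k >= 1 whose denominator stays <= 45; these approach x as k grows, and every other convergent or intermediate fraction in range is farther away.
Largest k: floor((45 - q_3)/q_4) = floor((45 - 9)/17) = 2.
That gives (2*66 + 35)/(2*17 + 9) = 167/43.
Compare the errors: |x - 66/17| = |695*17 - 66*179|/(179*17) = 1/3043, and |x - 167/43| = |695*43 - 167*179|/(179*43) = 8/7697.
Cross-multiplying, 1*7697 = 7697 < 24344 = 8*3043, so 1/3043 is smaller: the convergent 66/17 is closer to x than 167/43.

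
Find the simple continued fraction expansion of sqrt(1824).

Write x_i = (sqrt(1824) + m_i)/d_i with (m_0, d_0) = (0, 1). a_0 = floor(sqrt(1824)) = 42, since 42^2 = 1764 <= 1824 < 1849 = 43^2.
Iterate m_{i+1} = d_i*a_i - m_i, d_{i+1} = (1824 - m_{i+1}^2)/d_i, a_{i+1} = floor((a_0 + m_{i+1})/d_{i+1}):
  m_1 = 1*42 - 0 = 42, d_1 = (1824 - 42^2)/1 = 60/1 = 60, a_1 = floor((42 + 42)/60) = 1.
  m_2 = 60*1 - 42 = 18, d_2 = (1824 - 18^2)/60 = 1500/60 = 25, a_2 = floor((42 + 18)/25) = 2.
  m_3 = 25*2 - 18 = 32, d_3 = (1824 - 32^2)/25 = 800/25 = 32, a_3 = floor((42 + 32)/32) = 2.
  m_4 = 32*2 - 32 = 32, d_4 = (1824 - 32^2)/32 = 800/32 = 25, a_4 = floor((42 + 32)/25) = 2.
  m_5 = 25*2 - 32 = 18, d_5 = (1824 - 18^2)/25 = 1500/25 = 60, a_5 = floor((42 + 18)/60) = 1.
  m_6 = 60*1 - 18 = 42, d_6 = (1824 - 42^2)/60 = 60/60 = 1, a_6 = floor((42 + 42)/1) = 84.
  m_7 = 1*84 - 42 = 42, d_7 = (1824 - 42^2)/1 = 60/1 = 60: (m_7, d_7) = (m_1, d_1) = (42, 60), so from here the quotients repeat a_1, ..., a_6; the period length is 6.
Hence the expansion of sqrt(1824) is a_0 = 42 followed by the repeating block 1, 2, 2, 2, 1, 84 (period 6).

[42; (1, 2, 2, 2, 1, 84)]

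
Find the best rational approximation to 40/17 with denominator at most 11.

Expand x = 40/17 as a continued fraction with the Euclidean algorithm:
  40 = 2*17 + 6, so a_0 = 2.
  17 = 2*6 + 5, so a_1 = 2.
  6 = 1*5 + 1, so a_2 = 1.
  5 = 5*1 + 0, so a_3 = 5.
so x = [2; 2, 1, 5].
Convergents (p_i = a_i*p_{i-1} + p_{i-2}, q_i = a_i*q_{i-1} + q_{i-2} with p_{-2}=0, p_{-1}=1, q_{-2}=1, q_{-1}=0), until the denominator exceeds 11:
  i=0: a_0=2, p_0 = 2*1 + 0 = 2, q_0 = 2*0 + 1 = 1.
  i=1: a_1=2, p_1 = 2*2 + 1 = 5, q_1 = 2*1 + 0 = 2.
  i=2: a_2=1, p_2 = 1*5 + 2 = 7, q_2 = 1*2 + 1 = 3.
  i=3: a_3=5, p_3 = 5*7 + 5 = 40, q_3 = 5*3 + 2 = 17.
q_3 = 17 > 11, so the last convergent with denominator <= 11 is p_2/q_2 = 7/3.
The closest fraction with denominator <= 11 is either p_2/q_2 or the intermediate fraction (k*p_2 + p_1)/(k*q_2 + q_1) with the largest k >= 1 whose denominator stays <= 11; these approach x as k grows, and every other convergent or intermediate fraction in range is farther away.
Largest k: floor((11 - q_1)/q_2) = floor((11 - 2)/3) = 3.
That gives (3*7 + 5)/(3*3 + 2) = 26/11.
Compare the errors: |x - 7/3| = |40*3 - 7*17|/(17*3) = 1/51, and |x - 26/11| = |40*11 - 26*17|/(17*11) = 2/187.
Cross-multiplying, 2*51 = 102 < 187 = 1*187, so 2/187 is smaller: the intermediate fraction 26/11 is closer to x than 7/3.

26/11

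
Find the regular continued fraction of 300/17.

[17; 1, 1, 1, 5]

Run the Euclidean algorithm on 300 and 17; the successive quotients are the partial quotients a_0, a_1, ... (each step inverts the fractional part left over by the previous one):
  300 = 17*17 + 11, so a_0 = 17.
  17 = 1*11 + 6, so a_1 = 1.
  11 = 1*6 + 5, so a_2 = 1.
  6 = 1*5 + 1, so a_3 = 1.
  5 = 5*1 + 0, so a_4 = 5.
The remainder reaches 0 after 5 divisions, so the expansion has 5 partial quotients, read off in order.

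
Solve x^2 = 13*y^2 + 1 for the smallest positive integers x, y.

First expand sqrt(13) as a continued fraction. With x_i = (sqrt(13) + m_i)/d_i and (m_0, d_0) = (0, 1): a_0 = floor(sqrt(13)) = 3, since 3^2 = 9 <= 13 < 16 = 4^2.
Iterate m_{i+1} = d_i*a_i - m_i, d_{i+1} = (13 - m_{i+1}^2)/d_i, a_{i+1} = floor((a_0 + m_{i+1})/d_{i+1}):
  m_1 = 1*3 - 0 = 3, d_1 = (13 - 3^2)/1 = 4/1 = 4, a_1 = floor((3 + 3)/4) = 1.
  m_2 = 4*1 - 3 = 1, d_2 = (13 - 1^2)/4 = 12/4 = 3, a_2 = floor((3 + 1)/3) = 1.
  m_3 = 3*1 - 1 = 2, d_3 = (13 - 2^2)/3 = 9/3 = 3, a_3 = floor((3 + 2)/3) = 1.
  m_4 = 3*1 - 2 = 1, d_4 = (13 - 1^2)/3 = 12/3 = 4, a_4 = floor((3 + 1)/4) = 1.
  m_5 = 4*1 - 1 = 3, d_5 = (13 - 3^2)/4 = 4/4 = 1, a_5 = floor((3 + 3)/1) = 6.
  m_6 = 1*6 - 3 = 3, d_6 = (13 - 3^2)/1 = 4/1 = 4: (m_6, d_6) = (m_1, d_1) = (3, 4), so from here the quotients repeat a_1, ..., a_5; the period length is 5.
So sqrt(13) = [3; (1, 1, 1, 1, 6)] with period length k = 5.
k is odd, so (p_{k-1}, q_{k-1}) only solves x^2 - 13y^2 = -1 and the fundamental solution of x^2 - 13y^2 = 1 is (p_{2k-1}, q_{2k-1}) = (p_9, q_9); compute convergents through index 9, running through the period twice.
Convergents (p_i = a_i*p_{i-1} + p_{i-2}, q_i = a_i*q_{i-1} + q_{i-2} with p_{-2}=0, p_{-1}=1, q_{-2}=1, q_{-1}=0):
  i=0: a_0=3, p_0 = 3*1 + 0 = 3, q_0 = 3*0 + 1 = 1.
  i=1: a_1=1, p_1 = 1*3 + 1 = 4, q_1 = 1*1 + 0 = 1.
  i=2: a_2=1, p_2 = 1*4 + 3 = 7, q_2 = 1*1 + 1 = 2.
  i=3: a_3=1, p_3 = 1*7 + 4 = 11, q_3 = 1*2 + 1 = 3.
  i=4: a_4=1, p_4 = 1*11 + 7 = 18, q_4 = 1*3 + 2 = 5.
  i=5: a_5=6, p_5 = 6*18 + 11 = 119, q_5 = 6*5 + 3 = 33.
  i=6: a_6=1, p_6 = 1*119 + 18 = 137, q_6 = 1*33 + 5 = 38.
  i=7: a_7=1, p_7 = 1*137 + 119 = 256, q_7 = 1*38 + 33 = 71.
  i=8: a_8=1, p_8 = 1*256 + 137 = 393, q_8 = 1*71 + 38 = 109.
  i=9: a_9=1, p_9 = 1*393 + 256 = 649, q_9 = 1*109 + 71 = 180.
Indeed p_4^2 - 13*q_4^2 = 324 - 325 = -1, not +1.
Check: 649^2 - 13*180^2 = 421201 - 421200 = 1, so (x, y) = (649, 180) solves the equation, and by the theorem it is the least positive solution.

(x, y) = (649, 180)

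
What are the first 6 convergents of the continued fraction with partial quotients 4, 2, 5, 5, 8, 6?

4/1, 9/2, 49/11, 254/57, 2081/467, 12740/2859

Using the convergent recurrence p_i = a_i*p_{i-1} + p_{i-2}, q_i = a_i*q_{i-1} + q_{i-2} with p_{-2}=0, p_{-1}=1, q_{-2}=1, q_{-1}=0:
  i=0: a_0=4, p_0 = 4*1 + 0 = 4, q_0 = 4*0 + 1 = 1.
  i=1: a_1=2, p_1 = 2*4 + 1 = 9, q_1 = 2*1 + 0 = 2.
  i=2: a_2=5, p_2 = 5*9 + 4 = 49, q_2 = 5*2 + 1 = 11.
  i=3: a_3=5, p_3 = 5*49 + 9 = 254, q_3 = 5*11 + 2 = 57.
  i=4: a_4=8, p_4 = 8*254 + 49 = 2081, q_4 = 8*57 + 11 = 467.
  i=5: a_5=6, p_5 = 6*2081 + 254 = 12740, q_5 = 6*467 + 57 = 2859.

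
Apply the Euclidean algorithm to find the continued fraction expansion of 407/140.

[2; 1, 9, 1, 3, 3]

Run the Euclidean algorithm on 407 and 140; the successive quotients are the partial quotients a_0, a_1, ... (each step inverts the fractional part left over by the previous one):
  407 = 2*140 + 127, so a_0 = 2.
  140 = 1*127 + 13, so a_1 = 1.
  127 = 9*13 + 10, so a_2 = 9.
  13 = 1*10 + 3, so a_3 = 1.
  10 = 3*3 + 1, so a_4 = 3.
  3 = 3*1 + 0, so a_5 = 3.
The remainder reaches 0 after 6 divisions, so the expansion has 6 partial quotients, read off in order.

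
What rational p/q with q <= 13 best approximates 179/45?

4/1

Expand x = 179/45 as a continued fraction with the Euclidean algorithm:
  179 = 3*45 + 44, so a_0 = 3.
  45 = 1*44 + 1, so a_1 = 1.
  44 = 44*1 + 0, so a_2 = 44.
so x = [3; 1, 44].
Convergents (p_i = a_i*p_{i-1} + p_{i-2}, q_i = a_i*q_{i-1} + q_{i-2} with p_{-2}=0, p_{-1}=1, q_{-2}=1, q_{-1}=0), until the denominator exceeds 13:
  i=0: a_0=3, p_0 = 3*1 + 0 = 3, q_0 = 3*0 + 1 = 1.
  i=1: a_1=1, p_1 = 1*3 + 1 = 4, q_1 = 1*1 + 0 = 1.
  i=2: a_2=44, p_2 = 44*4 + 3 = 179, q_2 = 44*1 + 1 = 45.
q_2 = 45 > 13, so the last convergent with denominator <= 13 is p_1/q_1 = 4/1.
The closest fraction with denominator <= 13 is either p_1/q_1 or the intermediate fraction (k*p_1 + p_0)/(k*q_1 + q_0) with the largest k >= 1 whose denominator stays <= 13; these approach x as k grows, and every other convergent or intermediate fraction in range is farther away.
Largest k: floor((13 - q_0)/q_1) = floor((13 - 1)/1) = 12.
That gives (12*4 + 3)/(12*1 + 1) = 51/13.
Compare the errors: |x - 4/1| = |179*1 - 4*45|/(45*1) = 1/45, and |x - 51/13| = |179*13 - 51*45|/(45*13) = 32/585.
Cross-multiplying, 1*585 = 585 < 1440 = 32*45, so 1/45 is smaller: the convergent 4/1 is closer to x than 51/13.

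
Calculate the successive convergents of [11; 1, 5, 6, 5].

11/1, 12/1, 71/6, 438/37, 2261/191

Using the convergent recurrence p_i = a_i*p_{i-1} + p_{i-2}, q_i = a_i*q_{i-1} + q_{i-2} with p_{-2}=0, p_{-1}=1, q_{-2}=1, q_{-1}=0:
  i=0: a_0=11, p_0 = 11*1 + 0 = 11, q_0 = 11*0 + 1 = 1.
  i=1: a_1=1, p_1 = 1*11 + 1 = 12, q_1 = 1*1 + 0 = 1.
  i=2: a_2=5, p_2 = 5*12 + 11 = 71, q_2 = 5*1 + 1 = 6.
  i=3: a_3=6, p_3 = 6*71 + 12 = 438, q_3 = 6*6 + 1 = 37.
  i=4: a_4=5, p_4 = 5*438 + 71 = 2261, q_4 = 5*37 + 6 = 191.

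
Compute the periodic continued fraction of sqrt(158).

Write x_i = (sqrt(158) + m_i)/d_i with (m_0, d_0) = (0, 1). a_0 = floor(sqrt(158)) = 12, since 12^2 = 144 <= 158 < 169 = 13^2.
Iterate m_{i+1} = d_i*a_i - m_i, d_{i+1} = (158 - m_{i+1}^2)/d_i, a_{i+1} = floor((a_0 + m_{i+1})/d_{i+1}):
  m_1 = 1*12 - 0 = 12, d_1 = (158 - 12^2)/1 = 14/1 = 14, a_1 = floor((12 + 12)/14) = 1.
  m_2 = 14*1 - 12 = 2, d_2 = (158 - 2^2)/14 = 154/14 = 11, a_2 = floor((12 + 2)/11) = 1.
  m_3 = 11*1 - 2 = 9, d_3 = (158 - 9^2)/11 = 77/11 = 7, a_3 = floor((12 + 9)/7) = 3.
  m_4 = 7*3 - 9 = 12, d_4 = (158 - 12^2)/7 = 14/7 = 2, a_4 = floor((12 + 12)/2) = 12.
  m_5 = 2*12 - 12 = 12, d_5 = (158 - 12^2)/2 = 14/2 = 7, a_5 = floor((12 + 12)/7) = 3.
  m_6 = 7*3 - 12 = 9, d_6 = (158 - 9^2)/7 = 77/7 = 11, a_6 = floor((12 + 9)/11) = 1.
  m_7 = 11*1 - 9 = 2, d_7 = (158 - 2^2)/11 = 154/11 = 14, a_7 = floor((12 + 2)/14) = 1.
  m_8 = 14*1 - 2 = 12, d_8 = (158 - 12^2)/14 = 14/14 = 1, a_8 = floor((12 + 12)/1) = 24.
  m_9 = 1*24 - 12 = 12, d_9 = (158 - 12^2)/1 = 14/1 = 14: (m_9, d_9) = (m_1, d_1) = (12, 14), so from here the quotients repeat a_1, ..., a_8; the period length is 8.
Hence the expansion of sqrt(158) is a_0 = 12 followed by the repeating block 1, 1, 3, 12, 3, 1, 1, 24 (period 8).

[12; (1, 1, 3, 12, 3, 1, 1, 24)]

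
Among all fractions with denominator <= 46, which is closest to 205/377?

25/46

Expand x = 205/377 as a continued fraction with the Euclidean algorithm:
  205 = 0*377 + 205, so a_0 = 0.
  377 = 1*205 + 172, so a_1 = 1.
  205 = 1*172 + 33, so a_2 = 1.
  172 = 5*33 + 7, so a_3 = 5.
  33 = 4*7 + 5, so a_4 = 4.
  7 = 1*5 + 2, so a_5 = 1.
  5 = 2*2 + 1, so a_6 = 2.
  2 = 2*1 + 0, so a_7 = 2.
so x = [0; 1, 1, 5, 4, 1, 2, 2].
Convergents (p_i = a_i*p_{i-1} + p_{i-2}, q_i = a_i*q_{i-1} + q_{i-2} with p_{-2}=0, p_{-1}=1, q_{-2}=1, q_{-1}=0), until the denominator exceeds 46:
  i=0: a_0=0, p_0 = 0*1 + 0 = 0, q_0 = 0*0 + 1 = 1.
  i=1: a_1=1, p_1 = 1*0 + 1 = 1, q_1 = 1*1 + 0 = 1.
  i=2: a_2=1, p_2 = 1*1 + 0 = 1, q_2 = 1*1 + 1 = 2.
  i=3: a_3=5, p_3 = 5*1 + 1 = 6, q_3 = 5*2 + 1 = 11.
  i=4: a_4=4, p_4 = 4*6 + 1 = 25, q_4 = 4*11 + 2 = 46.
  i=5: a_5=1, p_5 = 1*25 + 6 = 31, q_5 = 1*46 + 11 = 57.
q_5 = 57 > 46, so the last convergent with denominator <= 46 is p_4/q_4 = 25/46.
The closest fraction with denominator <= 46 is either p_4/q_4 or the intermediate fraction (k*p_4 + p_3)/(k*q_4 + q_3) with the largest k >= 1 whose denominator stays <= 46; these approach x as k grows, and every other convergent or intermediate fraction in range is farther away.
Largest k: floor((46 - q_3)/q_4) = floor((46 - 11)/46) = 0.
Since k = 0, no intermediate fraction beyond p_4/q_4 has denominator <= 46, so the convergent 25/46 is the closest (its error is |205*46 - 25*377|/(377*46) = 5/17342).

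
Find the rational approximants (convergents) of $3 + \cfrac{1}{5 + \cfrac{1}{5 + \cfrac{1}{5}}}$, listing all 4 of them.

Using the convergent recurrence p_i = a_i*p_{i-1} + p_{i-2}, q_i = a_i*q_{i-1} + q_{i-2} with p_{-2}=0, p_{-1}=1, q_{-2}=1, q_{-1}=0:
  i=0: a_0=3, p_0 = 3*1 + 0 = 3, q_0 = 3*0 + 1 = 1.
  i=1: a_1=5, p_1 = 5*3 + 1 = 16, q_1 = 5*1 + 0 = 5.
  i=2: a_2=5, p_2 = 5*16 + 3 = 83, q_2 = 5*5 + 1 = 26.
  i=3: a_3=5, p_3 = 5*83 + 16 = 431, q_3 = 5*26 + 5 = 135.

3/1, 16/5, 83/26, 431/135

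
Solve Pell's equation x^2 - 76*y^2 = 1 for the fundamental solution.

(x, y) = (57799, 6630)

First expand sqrt(76) as a continued fraction. With x_i = (sqrt(76) + m_i)/d_i and (m_0, d_0) = (0, 1): a_0 = floor(sqrt(76)) = 8, since 8^2 = 64 <= 76 < 81 = 9^2.
Iterate m_{i+1} = d_i*a_i - m_i, d_{i+1} = (76 - m_{i+1}^2)/d_i, a_{i+1} = floor((a_0 + m_{i+1})/d_{i+1}):
  m_1 = 1*8 - 0 = 8, d_1 = (76 - 8^2)/1 = 12/1 = 12, a_1 = floor((8 + 8)/12) = 1.
  m_2 = 12*1 - 8 = 4, d_2 = (76 - 4^2)/12 = 60/12 = 5, a_2 = floor((8 + 4)/5) = 2.
  m_3 = 5*2 - 4 = 6, d_3 = (76 - 6^2)/5 = 40/5 = 8, a_3 = floor((8 + 6)/8) = 1.
  m_4 = 8*1 - 6 = 2, d_4 = (76 - 2^2)/8 = 72/8 = 9, a_4 = floor((8 + 2)/9) = 1.
  m_5 = 9*1 - 2 = 7, d_5 = (76 - 7^2)/9 = 27/9 = 3, a_5 = floor((8 + 7)/3) = 5.
  m_6 = 3*5 - 7 = 8, d_6 = (76 - 8^2)/3 = 12/3 = 4, a_6 = floor((8 + 8)/4) = 4.
  m_7 = 4*4 - 8 = 8, d_7 = (76 - 8^2)/4 = 12/4 = 3, a_7 = floor((8 + 8)/3) = 5.
  m_8 = 3*5 - 8 = 7, d_8 = (76 - 7^2)/3 = 27/3 = 9, a_8 = floor((8 + 7)/9) = 1.
  m_9 = 9*1 - 7 = 2, d_9 = (76 - 2^2)/9 = 72/9 = 8, a_9 = floor((8 + 2)/8) = 1.
  m_10 = 8*1 - 2 = 6, d_10 = (76 - 6^2)/8 = 40/8 = 5, a_10 = floor((8 + 6)/5) = 2.
  m_11 = 5*2 - 6 = 4, d_11 = (76 - 4^2)/5 = 60/5 = 12, a_11 = floor((8 + 4)/12) = 1.
  m_12 = 12*1 - 4 = 8, d_12 = (76 - 8^2)/12 = 12/12 = 1, a_12 = floor((8 + 8)/1) = 16.
  m_13 = 1*16 - 8 = 8, d_13 = (76 - 8^2)/1 = 12/1 = 12: (m_13, d_13) = (m_1, d_1) = (8, 12), so from here the quotients repeat a_1, ..., a_12; the period length is 12.
So sqrt(76) = [8; (1, 2, 1, 1, 5, 4, 5, 1, 1, 2, 1, 16)] with period length k = 12.
k is even, so the fundamental solution of x^2 - 76y^2 = 1 is (p_{k-1}, q_{k-1}) = (p_11, q_11); compute convergents through index 11.
Convergents (p_i = a_i*p_{i-1} + p_{i-2}, q_i = a_i*q_{i-1} + q_{i-2} with p_{-2}=0, p_{-1}=1, q_{-2}=1, q_{-1}=0):
  i=0: a_0=8, p_0 = 8*1 + 0 = 8, q_0 = 8*0 + 1 = 1.
  i=1: a_1=1, p_1 = 1*8 + 1 = 9, q_1 = 1*1 + 0 = 1.
  i=2: a_2=2, p_2 = 2*9 + 8 = 26, q_2 = 2*1 + 1 = 3.
  i=3: a_3=1, p_3 = 1*26 + 9 = 35, q_3 = 1*3 + 1 = 4.
  i=4: a_4=1, p_4 = 1*35 + 26 = 61, q_4 = 1*4 + 3 = 7.
  i=5: a_5=5, p_5 = 5*61 + 35 = 340, q_5 = 5*7 + 4 = 39.
  i=6: a_6=4, p_6 = 4*340 + 61 = 1421, q_6 = 4*39 + 7 = 163.
  i=7: a_7=5, p_7 = 5*1421 + 340 = 7445, q_7 = 5*163 + 39 = 854.
  i=8: a_8=1, p_8 = 1*7445 + 1421 = 8866, q_8 = 1*854 + 163 = 1017.
  i=9: a_9=1, p_9 = 1*8866 + 7445 = 16311, q_9 = 1*1017 + 854 = 1871.
  i=10: a_10=2, p_10 = 2*16311 + 8866 = 41488, q_10 = 2*1871 + 1017 = 4759.
  i=11: a_11=1, p_11 = 1*41488 + 16311 = 57799, q_11 = 1*4759 + 1871 = 6630.
Check: 57799^2 - 76*6630^2 = 3340724401 - 3340724400 = 1, so (x, y) = (57799, 6630) solves the equation, and by the theorem it is the least positive solution.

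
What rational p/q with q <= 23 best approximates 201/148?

19/14

Expand x = 201/148 as a continued fraction with the Euclidean algorithm:
  201 = 1*148 + 53, so a_0 = 1.
  148 = 2*53 + 42, so a_1 = 2.
  53 = 1*42 + 11, so a_2 = 1.
  42 = 3*11 + 9, so a_3 = 3.
  11 = 1*9 + 2, so a_4 = 1.
  9 = 4*2 + 1, so a_5 = 4.
  2 = 2*1 + 0, so a_6 = 2.
so x = [1; 2, 1, 3, 1, 4, 2].
Convergents (p_i = a_i*p_{i-1} + p_{i-2}, q_i = a_i*q_{i-1} + q_{i-2} with p_{-2}=0, p_{-1}=1, q_{-2}=1, q_{-1}=0), until the denominator exceeds 23:
  i=0: a_0=1, p_0 = 1*1 + 0 = 1, q_0 = 1*0 + 1 = 1.
  i=1: a_1=2, p_1 = 2*1 + 1 = 3, q_1 = 2*1 + 0 = 2.
  i=2: a_2=1, p_2 = 1*3 + 1 = 4, q_2 = 1*2 + 1 = 3.
  i=3: a_3=3, p_3 = 3*4 + 3 = 15, q_3 = 3*3 + 2 = 11.
  i=4: a_4=1, p_4 = 1*15 + 4 = 19, q_4 = 1*11 + 3 = 14.
  i=5: a_5=4, p_5 = 4*19 + 15 = 91, q_5 = 4*14 + 11 = 67.
q_5 = 67 > 23, so the last convergent with denominator <= 23 is p_4/q_4 = 19/14.
The closest fraction with denominator <= 23 is either p_4/q_4 or the intermediate fraction (k*p_4 + p_3)/(k*q_4 + q_3) with the largest k >= 1 whose denominator stays <= 23; these approach x as k grows, and every other convergent or intermediate fraction in range is farther away.
Largest k: floor((23 - q_3)/q_4) = floor((23 - 11)/14) = 0.
Since k = 0, no intermediate fraction beyond p_4/q_4 has denominator <= 23, so the convergent 19/14 is the closest (its error is |201*14 - 19*148|/(148*14) = 2/2072).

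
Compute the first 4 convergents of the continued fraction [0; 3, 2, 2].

0/1, 1/3, 2/7, 5/17

Using the convergent recurrence p_i = a_i*p_{i-1} + p_{i-2}, q_i = a_i*q_{i-1} + q_{i-2} with p_{-2}=0, p_{-1}=1, q_{-2}=1, q_{-1}=0:
  i=0: a_0=0, p_0 = 0*1 + 0 = 0, q_0 = 0*0 + 1 = 1.
  i=1: a_1=3, p_1 = 3*0 + 1 = 1, q_1 = 3*1 + 0 = 3.
  i=2: a_2=2, p_2 = 2*1 + 0 = 2, q_2 = 2*3 + 1 = 7.
  i=3: a_3=2, p_3 = 2*2 + 1 = 5, q_3 = 2*7 + 3 = 17.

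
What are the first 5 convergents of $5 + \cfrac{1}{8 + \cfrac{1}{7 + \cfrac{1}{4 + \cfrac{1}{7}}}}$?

Using the convergent recurrence p_i = a_i*p_{i-1} + p_{i-2}, q_i = a_i*q_{i-1} + q_{i-2} with p_{-2}=0, p_{-1}=1, q_{-2}=1, q_{-1}=0:
  i=0: a_0=5, p_0 = 5*1 + 0 = 5, q_0 = 5*0 + 1 = 1.
  i=1: a_1=8, p_1 = 8*5 + 1 = 41, q_1 = 8*1 + 0 = 8.
  i=2: a_2=7, p_2 = 7*41 + 5 = 292, q_2 = 7*8 + 1 = 57.
  i=3: a_3=4, p_3 = 4*292 + 41 = 1209, q_3 = 4*57 + 8 = 236.
  i=4: a_4=7, p_4 = 7*1209 + 292 = 8755, q_4 = 7*236 + 57 = 1709.

5/1, 41/8, 292/57, 1209/236, 8755/1709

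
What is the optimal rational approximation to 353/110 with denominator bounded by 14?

Expand x = 353/110 as a continued fraction with the Euclidean algorithm:
  353 = 3*110 + 23, so a_0 = 3.
  110 = 4*23 + 18, so a_1 = 4.
  23 = 1*18 + 5, so a_2 = 1.
  18 = 3*5 + 3, so a_3 = 3.
  5 = 1*3 + 2, so a_4 = 1.
  3 = 1*2 + 1, so a_5 = 1.
  2 = 2*1 + 0, so a_6 = 2.
so x = [3; 4, 1, 3, 1, 1, 2].
Convergents (p_i = a_i*p_{i-1} + p_{i-2}, q_i = a_i*q_{i-1} + q_{i-2} with p_{-2}=0, p_{-1}=1, q_{-2}=1, q_{-1}=0), until the denominator exceeds 14:
  i=0: a_0=3, p_0 = 3*1 + 0 = 3, q_0 = 3*0 + 1 = 1.
  i=1: a_1=4, p_1 = 4*3 + 1 = 13, q_1 = 4*1 + 0 = 4.
  i=2: a_2=1, p_2 = 1*13 + 3 = 16, q_2 = 1*4 + 1 = 5.
  i=3: a_3=3, p_3 = 3*16 + 13 = 61, q_3 = 3*5 + 4 = 19.
q_3 = 19 > 14, so the last convergent with denominator <= 14 is p_2/q_2 = 16/5.
The closest fraction with denominator <= 14 is either p_2/q_2 or the intermediate fraction (k*p_2 + p_1)/(k*q_2 + q_1) with the largest k >= 1 whose denominator stays <= 14; these approach x as k grows, and every other convergent or intermediate fraction in range is farther away.
Largest k: floor((14 - q_1)/q_2) = floor((14 - 4)/5) = 2.
That gives (2*16 + 13)/(2*5 + 4) = 45/14.
Compare the errors: |x - 16/5| = |353*5 - 16*110|/(110*5) = 5/550, and |x - 45/14| = |353*14 - 45*110|/(110*14) = 8/1540.
Cross-multiplying, 8*550 = 4400 < 7700 = 5*1540, so 8/1540 is smaller: the intermediate fraction 45/14 is closer to x than 16/5.

45/14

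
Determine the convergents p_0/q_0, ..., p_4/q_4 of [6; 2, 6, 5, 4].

Using the convergent recurrence p_i = a_i*p_{i-1} + p_{i-2}, q_i = a_i*q_{i-1} + q_{i-2} with p_{-2}=0, p_{-1}=1, q_{-2}=1, q_{-1}=0:
  i=0: a_0=6, p_0 = 6*1 + 0 = 6, q_0 = 6*0 + 1 = 1.
  i=1: a_1=2, p_1 = 2*6 + 1 = 13, q_1 = 2*1 + 0 = 2.
  i=2: a_2=6, p_2 = 6*13 + 6 = 84, q_2 = 6*2 + 1 = 13.
  i=3: a_3=5, p_3 = 5*84 + 13 = 433, q_3 = 5*13 + 2 = 67.
  i=4: a_4=4, p_4 = 4*433 + 84 = 1816, q_4 = 4*67 + 13 = 281.

6/1, 13/2, 84/13, 433/67, 1816/281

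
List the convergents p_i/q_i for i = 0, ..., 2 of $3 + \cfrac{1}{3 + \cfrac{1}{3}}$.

3/1, 10/3, 33/10

Using the convergent recurrence p_i = a_i*p_{i-1} + p_{i-2}, q_i = a_i*q_{i-1} + q_{i-2} with p_{-2}=0, p_{-1}=1, q_{-2}=1, q_{-1}=0:
  i=0: a_0=3, p_0 = 3*1 + 0 = 3, q_0 = 3*0 + 1 = 1.
  i=1: a_1=3, p_1 = 3*3 + 1 = 10, q_1 = 3*1 + 0 = 3.
  i=2: a_2=3, p_2 = 3*10 + 3 = 33, q_2 = 3*3 + 1 = 10.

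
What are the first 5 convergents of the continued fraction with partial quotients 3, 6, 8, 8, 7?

Using the convergent recurrence p_i = a_i*p_{i-1} + p_{i-2}, q_i = a_i*q_{i-1} + q_{i-2} with p_{-2}=0, p_{-1}=1, q_{-2}=1, q_{-1}=0:
  i=0: a_0=3, p_0 = 3*1 + 0 = 3, q_0 = 3*0 + 1 = 1.
  i=1: a_1=6, p_1 = 6*3 + 1 = 19, q_1 = 6*1 + 0 = 6.
  i=2: a_2=8, p_2 = 8*19 + 3 = 155, q_2 = 8*6 + 1 = 49.
  i=3: a_3=8, p_3 = 8*155 + 19 = 1259, q_3 = 8*49 + 6 = 398.
  i=4: a_4=7, p_4 = 7*1259 + 155 = 8968, q_4 = 7*398 + 49 = 2835.

3/1, 19/6, 155/49, 1259/398, 8968/2835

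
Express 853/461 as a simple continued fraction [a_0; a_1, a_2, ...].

Run the Euclidean algorithm on 853 and 461; the successive quotients are the partial quotients a_0, a_1, ... (each step inverts the fractional part left over by the previous one):
  853 = 1*461 + 392, so a_0 = 1.
  461 = 1*392 + 69, so a_1 = 1.
  392 = 5*69 + 47, so a_2 = 5.
  69 = 1*47 + 22, so a_3 = 1.
  47 = 2*22 + 3, so a_4 = 2.
  22 = 7*3 + 1, so a_5 = 7.
  3 = 3*1 + 0, so a_6 = 3.
The remainder reaches 0 after 7 divisions, so the expansion has 7 partial quotients, read off in order.

[1; 1, 5, 1, 2, 7, 3]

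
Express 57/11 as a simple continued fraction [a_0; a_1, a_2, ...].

[5; 5, 2]

Run the Euclidean algorithm on 57 and 11; the successive quotients are the partial quotients a_0, a_1, ... (each step inverts the fractional part left over by the previous one):
  57 = 5*11 + 2, so a_0 = 5.
  11 = 5*2 + 1, so a_1 = 5.
  2 = 2*1 + 0, so a_2 = 2.
The remainder reaches 0 after 3 divisions, so the expansion has 3 partial quotients, read off in order.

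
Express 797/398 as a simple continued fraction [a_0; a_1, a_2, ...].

[2; 398]

Run the Euclidean algorithm on 797 and 398; the successive quotients are the partial quotients a_0, a_1, ... (each step inverts the fractional part left over by the previous one):
  797 = 2*398 + 1, so a_0 = 2.
  398 = 398*1 + 0, so a_1 = 398.
The remainder reaches 0 after 2 divisions, so the expansion has 2 partial quotients, read off in order.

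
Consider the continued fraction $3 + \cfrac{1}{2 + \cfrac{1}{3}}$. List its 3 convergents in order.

Using the convergent recurrence p_i = a_i*p_{i-1} + p_{i-2}, q_i = a_i*q_{i-1} + q_{i-2} with p_{-2}=0, p_{-1}=1, q_{-2}=1, q_{-1}=0:
  i=0: a_0=3, p_0 = 3*1 + 0 = 3, q_0 = 3*0 + 1 = 1.
  i=1: a_1=2, p_1 = 2*3 + 1 = 7, q_1 = 2*1 + 0 = 2.
  i=2: a_2=3, p_2 = 3*7 + 3 = 24, q_2 = 3*2 + 1 = 7.

3/1, 7/2, 24/7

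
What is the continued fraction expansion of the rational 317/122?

Run the Euclidean algorithm on 317 and 122; the successive quotients are the partial quotients a_0, a_1, ... (each step inverts the fractional part left over by the previous one):
  317 = 2*122 + 73, so a_0 = 2.
  122 = 1*73 + 49, so a_1 = 1.
  73 = 1*49 + 24, so a_2 = 1.
  49 = 2*24 + 1, so a_3 = 2.
  24 = 24*1 + 0, so a_4 = 24.
The remainder reaches 0 after 5 divisions, so the expansion has 5 partial quotients, read off in order.

[2; 1, 1, 2, 24]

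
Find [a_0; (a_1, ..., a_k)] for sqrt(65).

[8; (16)]

Write x_i = (sqrt(65) + m_i)/d_i with (m_0, d_0) = (0, 1). a_0 = floor(sqrt(65)) = 8, since 8^2 = 64 <= 65 < 81 = 9^2.
Iterate m_{i+1} = d_i*a_i - m_i, d_{i+1} = (65 - m_{i+1}^2)/d_i, a_{i+1} = floor((a_0 + m_{i+1})/d_{i+1}):
  m_1 = 1*8 - 0 = 8, d_1 = (65 - 8^2)/1 = 1/1 = 1, a_1 = floor((8 + 8)/1) = 16.
  m_2 = 1*16 - 8 = 8, d_2 = (65 - 8^2)/1 = 1/1 = 1: (m_2, d_2) = (m_1, d_1) = (8, 1), so from here the quotient a_1 repeats; the period length is 1.
Hence the expansion of sqrt(65) is a_0 = 8 followed by the repeating block 16 (period 1).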